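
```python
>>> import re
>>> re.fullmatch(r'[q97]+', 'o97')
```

This matches one or more of one of [q97].
`fullmatch` succeeds only if the pattern covers the string from start to end.
Here the string isn't matched end-to-end, so the call returns None.

None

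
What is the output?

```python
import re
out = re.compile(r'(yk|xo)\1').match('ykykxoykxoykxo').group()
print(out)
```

ykyk

`re.match` won't scan ahead — the pattern has to work from the very first character.
The match spans [0:4] → 'ykyk'.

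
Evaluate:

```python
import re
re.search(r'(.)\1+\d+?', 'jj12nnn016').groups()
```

After group 1 captures some text, `\1` only succeeds where that same text appears again.
Unlike `match`, `search` isn't anchored — it looks for the pattern anywhere in the string.
The match spans [0:3] → 'jj1'.
Captured: group 1 = 'j'.

('j',)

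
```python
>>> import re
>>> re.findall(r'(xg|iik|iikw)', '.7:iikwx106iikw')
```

['iik', 'iik']

The regex engine tests alternatives in the order written; an earlier branch that matches wins even if a later one would match more.
Walking the string: at [3:6] match 'iik', group 1 = 'iik'; at [11:14] match 'iik', group 1 = 'iik'.
With a single group, `findall` returns only what that group captured — 2 items.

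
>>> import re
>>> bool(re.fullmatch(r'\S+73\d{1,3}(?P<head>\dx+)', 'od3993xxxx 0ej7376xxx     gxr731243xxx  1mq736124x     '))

The pattern matches one or more of a non-whitespace character, then the literal '73', then 1 to 3 of a digit; then a digit, then one or more of the literal 'x' (captured as 'head').
`fullmatch` succeeds only if the pattern covers the string from start to end.
Here the pattern can't cover the whole string, so the call returns None, and `bool(None)` is False.

False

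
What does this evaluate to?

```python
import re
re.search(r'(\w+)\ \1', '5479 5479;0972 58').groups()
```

A backreference is literal: `\1` must see the identical characters the first group matched.
`search` walks the string left to right and returns the first match it finds.
The match spans [0:9] → '5479 5479'.
Captured: group 1 = '5479'.

('5479',)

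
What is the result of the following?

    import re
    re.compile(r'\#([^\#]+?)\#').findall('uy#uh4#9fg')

['uh4']

Matches: at [2:7] match '#uh4#', group 1 = 'uh4'.
`findall` collects group 1 from the one match (1 total).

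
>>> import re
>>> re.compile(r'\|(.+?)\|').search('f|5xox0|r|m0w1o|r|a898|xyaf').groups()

('5xox0',)

The match spans [1:8] → '|5xox0|'.
Captured: group 1 = '5xox0'.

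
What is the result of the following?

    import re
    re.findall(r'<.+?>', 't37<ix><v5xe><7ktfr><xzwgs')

A non-greedy quantifier consumes as few characters as it can — just enough that the remainder of the pattern still matches from where it stops; whatever follows it matches normally.
Scanning left to right: at [3:7] → '<ix>'; at [7:13] → '<v5xe>'; at [13:20] → '<7ktfr>'.
No capturing groups, so `findall` returns the 3 full match strings.

['<ix>', '<v5xe>', '<7ktfr>']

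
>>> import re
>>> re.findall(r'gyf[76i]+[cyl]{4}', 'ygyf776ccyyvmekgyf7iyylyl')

No capturing groups, so `findall` returns the 2 full match strings.

['gyf776ccyy', 'gyf7iyyly']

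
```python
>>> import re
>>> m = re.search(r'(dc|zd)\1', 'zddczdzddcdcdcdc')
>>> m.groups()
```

The backreference `\1` re-matches whatever the first group consumed, character for character.
`re.search` scans for the first position where the pattern succeeds.
The match spans [4:8] → 'zdzd'.
Captured: group 1 = 'zd'.

('zd',)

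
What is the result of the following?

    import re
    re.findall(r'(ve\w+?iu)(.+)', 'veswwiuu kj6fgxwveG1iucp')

[('veswwiu', 'u kj6fgxwveG1iucp')]

`findall` packs the 2 group values into a tuple for every match.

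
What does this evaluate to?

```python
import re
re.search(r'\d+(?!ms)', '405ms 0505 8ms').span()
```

(0, 2)

`(?!…)`/`(?<!…)` only lets a position through if the neighbouring text does NOT match; no characters are consumed.
The match spans [0:2] → '40'.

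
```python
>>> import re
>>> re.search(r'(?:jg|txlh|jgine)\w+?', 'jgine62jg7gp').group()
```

'jgi'

Branches in `(...|...)` are attempted left-to-right; the first branch that allows the whole pattern to succeed is taken.
`re.search` tries every starting position until one works.
The match spans [0:3] → 'jgi'.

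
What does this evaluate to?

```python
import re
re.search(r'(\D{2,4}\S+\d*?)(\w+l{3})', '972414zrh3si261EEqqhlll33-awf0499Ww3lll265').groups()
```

The match spans [6:39] → 'zrh3si261EEqqhlll33-awf0499Ww3lll'.
Captured: group 1 = 'zrh3si261EEqqhlll33-awf0499Ww', group 2 = '3lll'.

('zrh3si261EEqqhlll33-awf0499Ww', '3lll')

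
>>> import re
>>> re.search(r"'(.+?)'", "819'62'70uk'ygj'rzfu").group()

A non-greedy quantifier consumes as few characters as it can — just enough that the remainder of the pattern still matches from where it stops; whatever follows it matches normally.
`re.search` tries every starting position until one works.
The match spans [3:7] → "'62'".
Captured: group 1 = '62'.

"'62'"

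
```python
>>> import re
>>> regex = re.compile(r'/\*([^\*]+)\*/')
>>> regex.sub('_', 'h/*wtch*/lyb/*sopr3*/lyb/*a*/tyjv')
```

'h_lyb_lyb_tyjv'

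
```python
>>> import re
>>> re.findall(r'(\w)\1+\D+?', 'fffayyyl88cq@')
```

['f', 'y', '8']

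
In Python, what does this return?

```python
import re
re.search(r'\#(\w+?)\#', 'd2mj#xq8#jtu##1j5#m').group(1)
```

'xq8'

`re.search` scans for the first position where the pattern succeeds.
The match spans [4:9] → '#xq8#'.
Captured: group 1 = 'xq8'.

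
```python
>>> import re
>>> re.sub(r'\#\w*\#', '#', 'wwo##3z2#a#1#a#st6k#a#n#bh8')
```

`sub` substitutes '#' at each match site.

'wwo#3z2#1#st6k#n#bh8'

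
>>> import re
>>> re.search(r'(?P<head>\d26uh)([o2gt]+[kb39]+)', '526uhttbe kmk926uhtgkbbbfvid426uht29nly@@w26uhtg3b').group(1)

'526uh'

The match spans [0:8] → '526uhttb'.
Captured: group 1 = '526uh', group 2 = 'ttb'.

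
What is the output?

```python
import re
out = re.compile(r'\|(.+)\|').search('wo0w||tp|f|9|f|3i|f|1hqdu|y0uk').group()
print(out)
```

||tp|f|9|f|3i|f|1hqdu|

`re.search` scans for the first position where the pattern succeeds.
The match spans [4:26] → '||tp|f|9|f|3i|f|1hqdu|'.
Captured: group 1 = '|tp|f|9|f|3i|f|1hqdu'.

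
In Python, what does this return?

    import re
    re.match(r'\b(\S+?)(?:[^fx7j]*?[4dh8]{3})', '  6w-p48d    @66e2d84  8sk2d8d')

The pattern matches a word boundary (`\b`, zero-width); then one or more of a non-whitespace character (lazy) (captured); then zero or more of any character except [fx7j] (lazy), then exactly 3 of one of [4dh8] (non-capturing group).
`match` is anchored at position 0; if the pattern doesn't fit there, it returns None.
Here position 0 doesn't satisfy it, so the call returns None.

None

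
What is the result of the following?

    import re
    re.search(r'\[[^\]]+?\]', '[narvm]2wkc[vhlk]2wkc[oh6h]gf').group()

'[narvm]'

The match spans [0:7] → '[narvm]'.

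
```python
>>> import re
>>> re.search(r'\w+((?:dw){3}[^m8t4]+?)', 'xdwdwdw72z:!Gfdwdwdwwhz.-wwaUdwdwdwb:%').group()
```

'xdwdwdw7'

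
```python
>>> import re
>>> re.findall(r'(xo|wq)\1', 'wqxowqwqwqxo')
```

['wq']

The backreference `\1` re-matches whatever the first group consumed, character for character.
One capturing group, so `findall` returns just the captured substring from the one match — 1 in all.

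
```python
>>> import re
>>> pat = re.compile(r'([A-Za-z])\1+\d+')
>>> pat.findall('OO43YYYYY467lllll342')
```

['O', 'Y', 'l']

The backreference `\1` re-matches whatever the first group consumed, character for character.
Scanning left to right: at [0:4] match 'OO43', group 1 = 'O'; at [4:12] match 'YYYYY467', group 1 = 'Y'; at [12:20] match 'lllll342', group 1 = 'l'.
`findall` collects group 1 from each match (3 total).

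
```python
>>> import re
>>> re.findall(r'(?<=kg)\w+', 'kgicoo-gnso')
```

['icoo']

Because the assertion is zero-width, the text it checks is not consumed and won't appear in the result.
`findall` yields the raw match text (1 of them) because the pattern has no groups.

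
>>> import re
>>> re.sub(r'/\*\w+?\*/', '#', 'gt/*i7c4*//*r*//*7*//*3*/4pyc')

Matches: at [2:10] → '/*i7c4*/'; at [10:15] → '/*r*/'; at [15:20] → '/*7*/'; at [20:25] → '/*3*/'.
Each match is replaced by '#'.

'gt####4pyc'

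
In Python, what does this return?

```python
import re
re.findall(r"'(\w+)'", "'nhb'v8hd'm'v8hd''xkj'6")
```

['nhb', 'm', 'xkj']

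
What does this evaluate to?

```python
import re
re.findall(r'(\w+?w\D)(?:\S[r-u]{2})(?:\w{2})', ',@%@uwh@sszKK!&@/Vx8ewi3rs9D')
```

['uwh', 'Vx8ewi']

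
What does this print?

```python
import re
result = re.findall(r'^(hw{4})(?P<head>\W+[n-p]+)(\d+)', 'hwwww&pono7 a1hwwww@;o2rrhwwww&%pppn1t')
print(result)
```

This matches anchored at the start of the string; then the literal 'h', then exactly 4 of the literal 'w' (captured); then one or more of a non-word character, then one or more of a character in [n-p] (captured as 'head'); then one or more of a digit (captured).
3 groups means the one result is a tuple of 3 captured strings — 1 here.

[('hwwww', '&pono', '7')]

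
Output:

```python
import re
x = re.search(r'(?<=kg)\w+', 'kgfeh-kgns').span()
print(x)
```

The positive lookaround only admits positions where the adjacent text matches; those characters stay outside the span.
The match spans [2:5] → 'feh'.

(2, 5)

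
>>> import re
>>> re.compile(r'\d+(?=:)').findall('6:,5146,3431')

['6']

The lookaround is zero-width — it requires the adjacent text to match without consuming it, so the asserted text isn't part of the match.
Scanning left to right: at [0:1] → '6'.
Since nothing is captured, `findall` lists the 1 matched substring directly.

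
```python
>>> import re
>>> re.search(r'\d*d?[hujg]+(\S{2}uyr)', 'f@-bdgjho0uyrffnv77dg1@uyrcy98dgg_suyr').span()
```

Pattern: zero or more of a digit; then optionally the literal 'd', then one or more of one of [hujg]; then exactly 2 of a non-whitespace character, then the literal 'uyr' (captured).
`re.search` tries every starting position until one works.
The match spans [4:13] → 'dgjho0uyr'.
Captured: group 1 = 'o0uyr'.

(4, 13)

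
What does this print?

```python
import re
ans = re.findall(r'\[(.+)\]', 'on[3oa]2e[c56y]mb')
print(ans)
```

['3oa]2e[c56y']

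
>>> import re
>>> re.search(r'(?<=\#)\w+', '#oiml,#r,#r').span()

(1, 5)

The positive lookaround only admits positions where the adjacent text matches; those characters stay outside the span.
Unlike `match`, `search` isn't anchored — it looks for the pattern anywhere in the string.
The match spans [1:5] → 'oiml'.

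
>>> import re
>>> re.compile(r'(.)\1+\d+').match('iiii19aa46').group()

The backreference `\1` re-matches whatever the first group consumed, character for character.
With `match`, the pattern is implicitly anchored at the beginning.
The match spans [0:6] → 'iiii19'.
Captured: group 1 = 'i'.

'iiii19'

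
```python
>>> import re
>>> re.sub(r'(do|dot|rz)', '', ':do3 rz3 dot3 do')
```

Alternation isn't longest-match — the leftmost alternative that fits at this position is chosen.
Every occurrence is swapped for ''.

':3 3 t3 '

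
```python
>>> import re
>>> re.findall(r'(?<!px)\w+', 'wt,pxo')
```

['wt', 'pxo']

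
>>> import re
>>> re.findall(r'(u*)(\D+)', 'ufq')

[('u', 'fq')]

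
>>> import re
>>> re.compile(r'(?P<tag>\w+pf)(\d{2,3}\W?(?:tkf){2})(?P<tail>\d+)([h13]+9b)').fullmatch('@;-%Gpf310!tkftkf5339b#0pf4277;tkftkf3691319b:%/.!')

None

`fullmatch` succeeds only if the pattern covers the string from start to end.
Here the pattern can't cover the whole string, so the call returns None.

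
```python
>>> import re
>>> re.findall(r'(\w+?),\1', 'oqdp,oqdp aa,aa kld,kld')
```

A backreference is literal: `\1` must see the identical characters the first group matched.
Walking the string: at [0:9] match 'oqdp,oqdp', group 1 = 'oqdp'; at [10:15] match 'aa,aa', group 1 = 'aa'; at [16:23] match 'kld,kld', group 1 = 'kld'.
With a single group, `findall` returns only what that group captured — 3 items.

['oqdp', 'aa', 'kld']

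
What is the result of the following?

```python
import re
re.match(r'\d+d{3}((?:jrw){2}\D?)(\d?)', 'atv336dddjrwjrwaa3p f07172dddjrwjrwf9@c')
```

This matches one or more of a digit, then exactly 3 of the literal 'd'; then the literal 'jrw' repeated 2 times, then optionally a non-digit (captured); then optionally a digit (captured).
`re.match` won't scan ahead — the pattern has to work from the very first character.
Here position 0 doesn't satisfy it, so the call returns None.

None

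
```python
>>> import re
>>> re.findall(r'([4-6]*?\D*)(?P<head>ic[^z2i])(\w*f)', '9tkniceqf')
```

With 3 capturing groups, `findall` returns a 3-tuple per match.

[('tkn', 'ice', 'qf')]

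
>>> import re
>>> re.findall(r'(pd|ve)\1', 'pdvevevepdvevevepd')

['ve', 've']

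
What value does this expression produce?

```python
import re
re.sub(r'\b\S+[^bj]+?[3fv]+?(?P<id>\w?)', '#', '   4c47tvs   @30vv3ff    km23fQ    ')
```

'   #vv3ff    #    '

A non-greedy quantifier consumes as few characters as it can — just enough that the remainder of the pattern still matches from where it stops; whatever follows it matches normally.
`sub` substitutes '#' at each match site.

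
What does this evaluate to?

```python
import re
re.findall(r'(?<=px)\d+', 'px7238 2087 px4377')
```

['7238', '4377']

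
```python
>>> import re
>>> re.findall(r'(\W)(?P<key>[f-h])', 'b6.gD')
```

The pattern matches a non-word character (captured); then a character in [f-h] (captured as 'key').
Walking the string: at [2:4] match '.g', groups = ('.', 'g').
`findall` packs the 2 group values into a tuple for every match.

[('.', 'g')]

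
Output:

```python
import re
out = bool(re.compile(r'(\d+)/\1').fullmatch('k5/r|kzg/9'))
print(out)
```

False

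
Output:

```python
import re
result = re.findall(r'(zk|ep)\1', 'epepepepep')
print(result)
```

A backreference is literal: `\1` must see the identical characters the first group matched.
Scanning left to right: at [0:4] match 'epep', group 1 = 'ep'; at [4:8] match 'epep', group 1 = 'ep'.
Because there's exactly one group, `findall` drops the full match and keeps group 1 from each hit.

['ep', 'ep']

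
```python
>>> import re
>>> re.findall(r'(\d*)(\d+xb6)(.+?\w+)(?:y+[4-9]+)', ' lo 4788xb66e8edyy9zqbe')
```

[('478', '8xb6', '6e8edy')]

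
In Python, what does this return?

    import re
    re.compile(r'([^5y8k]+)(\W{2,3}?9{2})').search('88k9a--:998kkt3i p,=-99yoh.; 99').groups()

('9a-', '-:99')

This matches one or more of any character except [5y8k] (captured); then 2 to 3 of a non-word character (lazy), then exactly 2 of the literal '9' (captured).
`re.search` scans for the first position where the pattern succeeds.
The match spans [3:10] → '9a--:99'.
Captured: group 1 = '9a-', group 2 = '-:99'.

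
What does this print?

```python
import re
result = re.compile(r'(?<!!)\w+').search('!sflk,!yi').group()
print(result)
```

flk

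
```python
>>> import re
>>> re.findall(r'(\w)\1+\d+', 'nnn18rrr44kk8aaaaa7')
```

The backreference `\1` re-matches whatever the first group consumed, character for character.
Scanning left to right: at [0:5] match 'nnn18', group 1 = 'n'; at [5:10] match 'rrr44', group 1 = 'r'; at [10:13] match 'kk8', group 1 = 'k'; at [13:19] match 'aaaaa7', group 1 = 'a'.
`findall` collects group 1 from each match (4 total).

['n', 'r', 'k', 'a']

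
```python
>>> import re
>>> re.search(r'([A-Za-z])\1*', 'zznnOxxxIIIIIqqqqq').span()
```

`\1` has to match the exact text group 1 already captured.
The match spans [0:2] → 'zz'.

(0, 2)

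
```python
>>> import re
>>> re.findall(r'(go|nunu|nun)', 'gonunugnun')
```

['go', 'nunu', 'nun']

The regex engine tests alternatives in the order written; an earlier branch that matches wins even if a later one would match more.
Matches: at [0:2] match 'go', group 1 = 'go'; at [2:6] match 'nunu', group 1 = 'nunu'; at [7:10] match 'nun', group 1 = 'nun'.
With a single group, `findall` returns only what that group captured — 3 items.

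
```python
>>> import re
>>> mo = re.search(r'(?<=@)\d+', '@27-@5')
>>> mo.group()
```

The `(?=…)`/`(?<=…)` assertion just peeks at neighbouring text; it doesn't advance the match position.
`re.search` scans for the first position where the pattern succeeds.
The match spans [1:3] → '27'.

'27'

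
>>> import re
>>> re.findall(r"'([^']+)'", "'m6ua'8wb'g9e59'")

Because there's exactly one group, `findall` drops the full match and keeps group 1 from each hit.

['m6ua', 'g9e59']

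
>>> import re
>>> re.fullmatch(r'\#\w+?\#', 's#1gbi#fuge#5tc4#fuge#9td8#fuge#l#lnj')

`re.fullmatch` is like wrapping the pattern in `^…$` (in single-line mode).
Here there's no way to consume every character, so the call returns None.

None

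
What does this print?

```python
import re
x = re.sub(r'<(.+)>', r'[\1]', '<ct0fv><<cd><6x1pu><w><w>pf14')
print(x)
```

`\1` in the replacement pulls in group 1's text for each match.

[ct0fv><<cd><6x1pu><w><w]pf14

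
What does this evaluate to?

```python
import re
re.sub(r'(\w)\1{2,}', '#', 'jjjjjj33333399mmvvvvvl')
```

After group 1 captures some text, `\1` only succeeds where that same text appears again.
`sub` substitutes '#' at each match site.

'##99mm#l'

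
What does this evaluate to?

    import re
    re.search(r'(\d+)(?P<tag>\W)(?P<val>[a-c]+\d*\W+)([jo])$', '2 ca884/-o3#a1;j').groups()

('3', '#', 'a1;', 'j')

The pattern matches one or more of a digit (captured); then a non-word character (captured as 'tag'); then one or more of a character in [a-c], then zero or more of a digit, then one or more of a non-word character (captured as 'val'); then one of [jo] (captured); then anchored at the end.
`search` walks the string left to right and returns the first match it finds.
The match spans [10:16] → '3#a1;j'.
Captured: group 1 = '3', group 2 = '#', group 3 = 'a1;', group 4 = 'j'.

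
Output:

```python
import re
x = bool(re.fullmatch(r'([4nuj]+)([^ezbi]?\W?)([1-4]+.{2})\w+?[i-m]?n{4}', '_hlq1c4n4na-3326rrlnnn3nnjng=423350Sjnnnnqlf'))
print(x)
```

The pattern matches one or more of one of [4nuj] (captured); then optionally any character except [ezbi], then optionally a non-word character (captured); then one or more of a character in [1-4], then exactly 2 of any character (captured); then one or more of a word character (lazy), then optionally a character in [i-m], then exactly 4 of the literal 'n'.
`re.fullmatch` is like wrapping the pattern in `^…$` (in single-line mode).
Here there's no way to consume every character, so the call returns None, and `bool(None)` is False.

False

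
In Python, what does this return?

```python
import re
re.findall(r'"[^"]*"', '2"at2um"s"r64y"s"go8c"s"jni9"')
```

['"at2um"', '"r64y"', '"go8c"', '"jni9"']

Walking the string: at [1:8] → '"at2um"'; at [9:15] → '"r64y"'; at [16:22] → '"go8c"'; at [23:29] → '"jni9"'.
With no groups in the pattern, `findall` gives back each whole match — 4 here.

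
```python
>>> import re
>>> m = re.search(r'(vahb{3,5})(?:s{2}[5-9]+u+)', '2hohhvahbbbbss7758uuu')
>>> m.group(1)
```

'vahbbbb'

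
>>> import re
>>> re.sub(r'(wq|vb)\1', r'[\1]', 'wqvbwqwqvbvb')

`\1` is not a pattern — it's the concrete string captured by group 1, re-applied verbatim.
Matches: at [4:8] → 'wqwq'; at [8:12] → 'vbvb'.
`\1` in the replacement pulls in group 1's text for each match.

'wqvb[wq][vb]'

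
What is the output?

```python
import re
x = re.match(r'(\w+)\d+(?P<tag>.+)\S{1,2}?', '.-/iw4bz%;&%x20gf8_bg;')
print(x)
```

`re.match` won't scan ahead — the pattern has to work from the very first character.
Here the pattern fails at index 0, so the call returns None.

None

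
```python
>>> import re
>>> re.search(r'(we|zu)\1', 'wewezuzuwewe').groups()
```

`\1` has to match the exact text group 1 already captured.
`search` walks the string left to right and returns the first match it finds.
The match spans [0:4] → 'wewe'.
Captured: group 1 = 'we'.

('we',)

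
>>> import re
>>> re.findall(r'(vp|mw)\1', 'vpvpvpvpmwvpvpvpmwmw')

The backreference `\1` re-matches whatever the first group consumed, character for character.
Scanning left to right: at [0:4] match 'vpvp', group 1 = 'vp'; at [4:8] match 'vpvp', group 1 = 'vp'; at [10:14] match 'vpvp', group 1 = 'vp'; at [16:20] match 'mwmw', group 1 = 'mw'.
Because there's exactly one group, `findall` drops the full match and keeps group 1 from each hit.

['vp', 'vp', 'vp', 'mw']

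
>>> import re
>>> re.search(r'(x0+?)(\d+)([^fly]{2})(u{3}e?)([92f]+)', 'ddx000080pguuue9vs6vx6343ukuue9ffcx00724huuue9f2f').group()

The match spans [2:16] → 'x000080pguuue9'.

'x000080pguuue9'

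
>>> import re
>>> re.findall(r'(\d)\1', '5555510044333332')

After group 1 captures some text, `\1` only succeeds where that same text appears again.
`findall` collects group 1 from each match (6 total).

['5', '5', '0', '4', '3', '3']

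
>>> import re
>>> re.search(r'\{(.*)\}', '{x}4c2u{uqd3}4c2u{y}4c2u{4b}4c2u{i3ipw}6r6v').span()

`search` walks the string left to right and returns the first match it finds.
The match spans [0:39] → '{x}4c2u{uqd3}4c2u{y}4c2u{4b}4c2u{i3ipw}'.
Captured: group 1 = 'x}4c2u{uqd3}4c2u{y}4c2u{4b}4c2u{i3ipw'.

(0, 39)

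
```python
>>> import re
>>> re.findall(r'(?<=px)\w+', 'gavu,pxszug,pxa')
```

Lookahead/lookbehind check context without consuming it, so the matched span excludes the asserted characters.
Matches: at [7:11] → 'szug'; at [14:15] → 'a'.
`findall` yields the raw match text (2 of them) because the pattern has no groups.

['szug', 'a']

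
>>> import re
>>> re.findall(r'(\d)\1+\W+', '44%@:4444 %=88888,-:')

['4', '4', '8']

The backreference `\1` re-matches whatever the first group consumed, character for character.
Walking the string: at [0:5] match '44%@:', group 1 = '4'; at [5:12] match '4444 %=', group 1 = '4'; at [12:20] match '88888,-:', group 1 = '8'.
One capturing group, so `findall` returns just the captured substring from each match — 3 in all.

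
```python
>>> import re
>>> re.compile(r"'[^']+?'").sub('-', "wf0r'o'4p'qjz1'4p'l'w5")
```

'wf0r-4p-4p-w5'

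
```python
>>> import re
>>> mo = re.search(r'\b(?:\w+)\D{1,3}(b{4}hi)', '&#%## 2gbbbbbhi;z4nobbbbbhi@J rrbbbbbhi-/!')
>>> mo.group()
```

'2gbbbbbhi'

This matches a word boundary (`\b`, zero-width); then one or more of a word character (non-capturing group); then 1 to 3 of a non-digit; then exactly 4 of a literal 'b', then the literal 'hi' (captured).
`re.search` tries every starting position until one works.
The match spans [6:15] → '2gbbbbbhi'.
Captured: group 1 = 'bbbbhi'.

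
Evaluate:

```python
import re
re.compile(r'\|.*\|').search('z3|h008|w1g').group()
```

'|h008|'

`search` walks the string left to right and returns the first match it finds.
The match spans [2:8] → '|h008|'.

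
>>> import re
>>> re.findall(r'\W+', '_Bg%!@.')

['%!@.']

Pattern: one or more of a non-word character.
Walking the string: at [3:7] → '%!@.'.
Since nothing is captured, `findall` lists the 1 matched substring directly.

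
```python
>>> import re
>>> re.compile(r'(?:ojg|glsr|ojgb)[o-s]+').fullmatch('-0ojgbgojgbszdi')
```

None

`re.fullmatch` is like wrapping the pattern in `^…$` (in single-line mode).
Here the pattern can't cover the whole string, so the call returns None.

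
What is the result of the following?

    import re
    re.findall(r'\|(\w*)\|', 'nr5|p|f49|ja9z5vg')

With a single group, `findall` returns only what that group captured — 1 item.

['p']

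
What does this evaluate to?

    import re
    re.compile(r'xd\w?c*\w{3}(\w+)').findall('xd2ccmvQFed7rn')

The pattern matches the literal 'xd', then optionally a word character; then zero or more of the literal 'c', then exactly 3 of a word character; then one or more of a word character (captured).
Scanning left to right: at [0:14] match 'xd2ccmvQFed7rn', group 1 = 'Fed7rn'.
Because there's exactly one group, `findall` drops the full match and keeps group 1 from the one hit.

['Fed7rn']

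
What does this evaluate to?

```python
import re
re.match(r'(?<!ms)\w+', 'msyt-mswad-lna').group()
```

The negative lookahead/lookbehind blocks any match where the forbidden context is present.
With `match`, the pattern is implicitly anchored at the beginning.
The match spans [0:4] → 'msyt'.

'msyt'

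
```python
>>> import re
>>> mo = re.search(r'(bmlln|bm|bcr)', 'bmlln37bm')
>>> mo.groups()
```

('bmlln',)

The match spans [0:5] → 'bmlln'.
Captured: group 1 = 'bmlln'.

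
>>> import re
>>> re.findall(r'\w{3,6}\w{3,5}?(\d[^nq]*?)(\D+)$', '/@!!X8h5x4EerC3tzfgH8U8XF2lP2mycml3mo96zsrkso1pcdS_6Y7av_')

With the lazy modifier that quantifier settles for the fewest repetitions that let the rest of the pattern succeed (the atoms after it are unaffected and can still be greedy).
2 groups means the one result is a tuple of 2 captured strings — 1 here.

[('3tzfgH8U8XF2lP2mycml3mo96zsrkso1pcdS_6Y7', 'av_')]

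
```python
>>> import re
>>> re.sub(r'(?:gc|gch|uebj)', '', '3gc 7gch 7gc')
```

Alternation isn't longest-match — the leftmost alternative that fits at this position is chosen.
Each match is replaced by ''.

'3 7h 7'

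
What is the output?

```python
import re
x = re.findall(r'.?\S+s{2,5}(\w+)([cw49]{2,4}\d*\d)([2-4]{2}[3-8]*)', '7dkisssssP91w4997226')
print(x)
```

[('P91w4', '997', '226')]

`findall` packs the 3 group values into a tuple for every match.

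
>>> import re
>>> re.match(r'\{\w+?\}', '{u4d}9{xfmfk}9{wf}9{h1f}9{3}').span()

(0, 5)

`match` is anchored at position 0; if the pattern doesn't fit there, it returns None.
The match spans [0:5] → '{u4d}'.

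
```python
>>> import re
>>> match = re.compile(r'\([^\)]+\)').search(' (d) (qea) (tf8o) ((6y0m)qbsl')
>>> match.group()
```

The match spans [1:4] → '(d)'.

'(d)'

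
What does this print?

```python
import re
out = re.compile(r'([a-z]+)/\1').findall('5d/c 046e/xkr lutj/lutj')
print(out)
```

['lutj']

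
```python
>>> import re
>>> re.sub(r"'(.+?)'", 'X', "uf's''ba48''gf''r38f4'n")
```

'ufXXXXn'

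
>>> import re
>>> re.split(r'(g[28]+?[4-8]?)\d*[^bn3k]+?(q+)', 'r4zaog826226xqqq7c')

['r4zao', 'g8', 'qqq', '7c']

The pattern matches the literal 'g', then one or more of one of [28] (lazy), then optionally a character in [4-8] (captured); then zero or more of a digit, then one or more of any character except [bn3k] (lazy); then one or more of a literal 'q' (captured).
Because the quantifier is non-greedy, it stops expanding at the earliest point where the rest of the pattern can succeed.
Matches to split on: at [5:16] → 'g826226xqqq'.
The group in the pattern means `split` returns the separators' captures alongside the pieces.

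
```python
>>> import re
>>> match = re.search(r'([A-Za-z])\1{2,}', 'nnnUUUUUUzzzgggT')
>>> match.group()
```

'nnn'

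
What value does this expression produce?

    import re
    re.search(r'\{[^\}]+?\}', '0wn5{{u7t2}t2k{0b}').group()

'{{u7t2}'

The match spans [4:11] → '{{u7t2}'.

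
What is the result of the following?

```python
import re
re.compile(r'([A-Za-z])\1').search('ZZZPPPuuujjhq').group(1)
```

A backreference is literal: `\1` must see the identical characters the first group matched.
`re.search` tries every starting position until one works.
The match spans [0:2] → 'ZZ'.
Captured: group 1 = 'Z'.

'Z'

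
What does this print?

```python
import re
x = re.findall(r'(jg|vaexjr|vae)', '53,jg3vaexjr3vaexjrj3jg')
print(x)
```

['jg', 'vaexjr', 'vaexjr', 'jg']

Branches in `(...|...)` are attempted left-to-right; the first branch that allows the whole pattern to succeed is taken.
`findall` collects group 1 from each match (4 total).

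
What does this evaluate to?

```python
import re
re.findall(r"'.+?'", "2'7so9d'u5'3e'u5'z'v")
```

["'7so9d'", "'3e'", "'z'"]

Matches: at [1:8] → "'7so9d'"; at [10:14] → "'3e'"; at [16:19] → "'z'".
Since nothing is captured, `findall` lists the 3 matched substrings directly.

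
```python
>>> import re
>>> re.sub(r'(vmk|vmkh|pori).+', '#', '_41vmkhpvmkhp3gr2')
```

'_41#'

Matches: at [3:17] → 'vmkhpvmkhp3gr2'.
Every occurrence is swapped for '#'.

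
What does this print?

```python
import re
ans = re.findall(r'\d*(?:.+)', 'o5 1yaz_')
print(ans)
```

['o5 1yaz_']

Since nothing is captured, `findall` lists the 1 matched substring directly.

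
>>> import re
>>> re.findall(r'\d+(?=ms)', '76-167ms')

['167']

Lookahead/lookbehind check context without consuming it, so the matched span excludes the asserted characters.
With no groups in the pattern, `findall` gives back each whole match — 1 here.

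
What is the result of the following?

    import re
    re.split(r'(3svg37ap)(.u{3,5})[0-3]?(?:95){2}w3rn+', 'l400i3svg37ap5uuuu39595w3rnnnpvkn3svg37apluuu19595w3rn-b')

['l400i', '3svg37ap', '5uuuu', 'pvkn', '3svg37ap', 'luuu', '-b']

`re.split` interleaves the captured-group text with the surrounding fragments.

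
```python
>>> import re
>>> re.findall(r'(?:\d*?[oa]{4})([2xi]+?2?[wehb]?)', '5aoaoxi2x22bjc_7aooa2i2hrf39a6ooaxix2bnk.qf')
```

With the lazy modifier that quantifier settles for the fewest repetitions that let the rest of the pattern succeed (the atoms after it are unaffected and can still be greedy).
With a single group, `findall` returns only what that group captured — 2 items.

['x', '2']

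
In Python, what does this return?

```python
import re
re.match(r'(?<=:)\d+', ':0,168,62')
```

None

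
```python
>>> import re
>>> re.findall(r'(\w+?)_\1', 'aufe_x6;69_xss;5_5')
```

After group 1 captures some text, `\1` only succeeds where that same text appears again.
Walking the string: at [15:18] match '5_5', group 1 = '5'.
With a single group, `findall` returns only what that group captured — 1 item.

['5']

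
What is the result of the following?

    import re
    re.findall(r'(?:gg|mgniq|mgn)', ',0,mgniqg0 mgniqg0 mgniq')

['mgniq', 'mgniq', 'mgniq']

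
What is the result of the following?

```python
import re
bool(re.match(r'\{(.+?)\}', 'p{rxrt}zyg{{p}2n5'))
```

False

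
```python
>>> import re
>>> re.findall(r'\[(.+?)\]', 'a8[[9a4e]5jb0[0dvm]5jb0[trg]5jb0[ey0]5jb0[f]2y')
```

['[9a4e', '0dvm', 'trg', 'ey0', 'f']

A `+?`/`*?`/`{m,n}?` starts at its minimum and grows only as far as needed for what follows to match.
Scanning left to right: at [2:9] match '[[9a4e]', group 1 = '[9a4e'; at [13:19] match '[0dvm]', group 1 = '0dvm'; at [23:28] match '[trg]', group 1 = 'trg'; at [32:37] match '[ey0]', group 1 = 'ey0'; at [41:44] match '[f]', group 1 = 'f'.
One capturing group, so `findall` returns just the captured substring from each match — 5 in all.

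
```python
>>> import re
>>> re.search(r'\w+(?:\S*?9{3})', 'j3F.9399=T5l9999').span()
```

This matches one or more of a word character; then zero or more of a non-whitespace character (lazy), then exactly 3 of a literal '9' (non-capturing group).
Lazy quantifiers expand one character at a time until the remainder of the pattern can match.
`re.search` scans for the first position where the pattern succeeds.
The match spans [0:15] → 'j3F.9399=T5l999'.

(0, 15)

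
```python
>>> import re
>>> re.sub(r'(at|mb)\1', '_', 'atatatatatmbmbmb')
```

'__at_mb'

`\1` is not a pattern — it's the concrete string captured by group 1, re-applied verbatim.
Matches: at [0:4] → 'atat'; at [4:8] → 'atat'; at [10:14] → 'mbmb'.
Each match is replaced by '_'.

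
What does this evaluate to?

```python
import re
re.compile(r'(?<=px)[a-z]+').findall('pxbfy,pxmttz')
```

Because the assertion is zero-width, the text it checks is not consumed and won't appear in the result.
Scanning left to right: at [2:5] → 'bfy'; at [8:12] → 'mttz'.
`findall` yields the raw match text (2 of them) because the pattern has no groups.

['bfy', 'mttz']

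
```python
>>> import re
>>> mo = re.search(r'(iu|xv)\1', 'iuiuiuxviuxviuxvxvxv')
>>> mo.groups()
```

('iu',)

The match spans [0:4] → 'iuiu'.
Captured: group 1 = 'iu'.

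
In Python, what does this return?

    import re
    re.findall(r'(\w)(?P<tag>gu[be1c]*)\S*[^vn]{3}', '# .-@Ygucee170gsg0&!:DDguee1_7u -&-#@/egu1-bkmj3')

[('Y', 'gucee1'), ('e', 'gu1')]

Pattern: a word character (captured); then the literal 'gu', then zero or more of one of [be1c] (captured as 'tag'); then zero or more of a non-whitespace character, then exactly 3 of any character except [vn].
Scanning left to right: at [5:34] match 'Ygucee170gsg0&!:DDguee1_7u -&', groups = ('Y', 'gucee1'); at [38:48] match 'egu1-bkmj3', groups = ('e', 'gu1').
`findall` packs the 2 group values into a tuple for every match.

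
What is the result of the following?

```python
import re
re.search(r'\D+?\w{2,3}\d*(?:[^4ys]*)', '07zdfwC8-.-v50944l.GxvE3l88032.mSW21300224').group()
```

'zdfwC8-.-v509'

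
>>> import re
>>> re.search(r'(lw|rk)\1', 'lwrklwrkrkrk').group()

'rkrk'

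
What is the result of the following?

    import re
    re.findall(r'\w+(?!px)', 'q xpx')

Because the assertion is negative and zero-width, positions next to the forbidden text are skipped.
Walking the string: at [0:1] → 'q'; at [2:5] → 'xpx'.
Since nothing is captured, `findall` lists the 2 matched substrings directly.

['q', 'xpx']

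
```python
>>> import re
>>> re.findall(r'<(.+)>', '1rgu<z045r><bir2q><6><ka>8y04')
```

Walking the string: at [4:25] match '<z045r><bir2q><6><ka>', group 1 = 'z045r><bir2q><6><ka'.
`findall` collects group 1 from the one match (1 total).

['z045r><bir2q><6><ka']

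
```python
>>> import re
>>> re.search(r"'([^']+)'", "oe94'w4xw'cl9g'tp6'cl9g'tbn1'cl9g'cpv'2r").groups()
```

('w4xw',)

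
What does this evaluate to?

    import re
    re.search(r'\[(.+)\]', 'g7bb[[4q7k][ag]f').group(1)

'[4q7k][ag'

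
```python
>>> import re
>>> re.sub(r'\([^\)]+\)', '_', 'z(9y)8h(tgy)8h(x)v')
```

Matches: at [1:5] → '(9y)'; at [7:12] → '(tgy)'; at [14:17] → '(x)'.
`sub` substitutes '_' at each match site.

'z_8h_8h_v'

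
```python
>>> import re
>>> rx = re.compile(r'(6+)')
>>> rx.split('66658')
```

['', '666', '58']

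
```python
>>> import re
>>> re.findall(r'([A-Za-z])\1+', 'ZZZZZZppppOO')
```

['Z', 'p', 'O']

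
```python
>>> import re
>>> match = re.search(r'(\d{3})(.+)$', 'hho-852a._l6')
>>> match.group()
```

'852a._l6'

The pattern matches exactly 3 of a digit (captured); then one or more of any character (captured); then anchored at the end.
`re.search` scans for the first position where the pattern succeeds.
The match spans [4:12] → '852a._l6'.
Captured: group 1 = '852', group 2 = 'a._l6'.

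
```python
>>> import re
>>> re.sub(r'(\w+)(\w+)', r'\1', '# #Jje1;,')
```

`\1` in the replacement pulls in group 1's text for each match.

'# #Jje;,'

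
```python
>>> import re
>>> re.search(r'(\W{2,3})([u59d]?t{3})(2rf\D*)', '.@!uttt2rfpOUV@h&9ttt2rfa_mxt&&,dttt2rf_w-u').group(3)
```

The pattern matches 2 to 3 of a non-word character (captured); then optionally one of [u59d], then exactly 3 of a literal 't' (captured); then the literal '2rf', then zero or more of a non-digit (captured).
`re.search` tries every starting position until one works.
The match spans [0:17] → '.@!uttt2rfpOUV@h&'.
Captured: group 1 = '.@!', group 2 = 'uttt', group 3 = '2rfpOUV@h&'.

'2rfpOUV@h&'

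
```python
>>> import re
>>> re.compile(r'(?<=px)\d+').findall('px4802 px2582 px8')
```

The positive lookaround only admits positions where the adjacent text matches; those characters stay outside the span.
Walking the string: at [2:6] → '4802'; at [9:13] → '2582'; at [16:17] → '8'.
With no groups in the pattern, `findall` gives back each whole match — 3 here.

['4802', '2582', '8']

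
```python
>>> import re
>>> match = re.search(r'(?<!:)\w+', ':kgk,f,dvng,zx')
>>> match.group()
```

The negative lookahead/lookbehind blocks any match where the forbidden context is present.
The match spans [2:4] → 'gk'.

'gk'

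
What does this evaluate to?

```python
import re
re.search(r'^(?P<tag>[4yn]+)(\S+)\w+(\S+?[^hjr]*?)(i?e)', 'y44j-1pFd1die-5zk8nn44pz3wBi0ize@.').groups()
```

The match spans [0:32] → 'y44j-1pFd1die-5zk8nn44pz3wBi0ize'.
Captured: group 1 = 'y44', group 2 = 'j-1pFd1die-5zk8nn44pz3wBi0', group 3 = 'z', group 4 = 'e'.

('y44', 'j-1pFd1die-5zk8nn44pz3wBi0', 'z', 'e')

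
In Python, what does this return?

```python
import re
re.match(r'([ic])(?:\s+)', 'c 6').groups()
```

('c',)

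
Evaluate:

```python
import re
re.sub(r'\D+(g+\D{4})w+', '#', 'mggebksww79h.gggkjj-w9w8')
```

The pattern matches one or more of a non-digit; then one or more of a literal 'g', then exactly 4 of a non-digit (captured); then one or more of a literal 'w'.
Each match is replaced by '#'.

'#79#9w8'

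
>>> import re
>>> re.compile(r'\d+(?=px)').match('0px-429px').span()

Lookahead/lookbehind check context without consuming it, so the matched span excludes the asserted characters.
With `match`, the pattern is implicitly anchored at the beginning.
The match spans [0:1] → '0'.

(0, 1)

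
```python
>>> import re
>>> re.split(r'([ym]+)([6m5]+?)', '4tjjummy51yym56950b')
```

['4tjju', 'mmy', '5', '1', 'yym', '5', '6950b']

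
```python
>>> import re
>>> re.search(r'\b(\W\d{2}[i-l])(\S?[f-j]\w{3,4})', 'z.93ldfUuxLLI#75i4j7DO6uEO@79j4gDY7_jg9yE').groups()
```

('.93l', 'dfUuxL')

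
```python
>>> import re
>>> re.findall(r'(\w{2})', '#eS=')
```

['eS']

This matches exactly 2 of a word character (captured).
Matches: at [1:3] match 'eS', group 1 = 'eS'.
One capturing group, so `findall` returns just the captured substring from the one match — 1 in all.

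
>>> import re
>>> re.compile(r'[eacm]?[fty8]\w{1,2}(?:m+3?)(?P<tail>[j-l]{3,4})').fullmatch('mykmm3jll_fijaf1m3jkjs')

Pattern: optionally one of [eacm], then one of [fty8], then 1 to 2 of a word character; then one or more of a literal 'm', then optionally a literal '3' (non-capturing group); then 3 to 4 of a character in [j-l] (captured as 'tail').
`fullmatch` succeeds only if the pattern covers the string from start to end.
Here the string isn't matched end-to-end, so the call returns None.

None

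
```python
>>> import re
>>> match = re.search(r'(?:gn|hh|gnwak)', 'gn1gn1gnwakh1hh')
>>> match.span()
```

The match spans [0:2] → 'gn'.

(0, 2)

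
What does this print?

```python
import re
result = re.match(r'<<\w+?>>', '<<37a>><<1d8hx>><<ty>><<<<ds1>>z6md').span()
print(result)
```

(0, 7)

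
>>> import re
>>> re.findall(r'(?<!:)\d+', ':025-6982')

['25', '6982']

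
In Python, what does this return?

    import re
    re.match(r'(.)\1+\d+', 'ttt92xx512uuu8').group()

'ttt92'

`re.match` only tries the pattern at the start of the string.
The match spans [0:5] → 'ttt92'.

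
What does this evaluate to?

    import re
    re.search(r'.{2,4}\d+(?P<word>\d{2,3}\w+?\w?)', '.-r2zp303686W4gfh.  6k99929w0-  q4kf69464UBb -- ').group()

This matches 2 to 4 of any character, then one or more of a digit; then 2 to 3 of a digit, then one or more of a word character (lazy), then optionally a word character (captured as 'word').
A non-greedy quantifier consumes as few characters as it can — just enough that the remainder of the pattern still matches from where it stops; whatever follows it matches normally.
`search` walks the string left to right and returns the first match it finds.
The match spans [2:14] → 'r2zp303686W4'.
Captured: group 1 = '86W4'.

'r2zp303686W4'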